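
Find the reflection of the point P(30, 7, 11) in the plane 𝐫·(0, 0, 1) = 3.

n = (0, 0, 1), |n|² = 1, n·P − 3 = 8, so t = 8/1 = 8.
Foot F = P − 8·n = (30, 7, 3); the reflection is 2F − P = (30, 7, −5).

(30, 7, -5)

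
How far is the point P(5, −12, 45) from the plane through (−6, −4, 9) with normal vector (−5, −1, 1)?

11√3/9

The plane has equation n·(r − (−6, −4, 9)) = 0, i.e. n·r = 43.
n = (−5, −1, 1); n·P − 43 = -11; |n| = 3√3; distance = 11/(3√3).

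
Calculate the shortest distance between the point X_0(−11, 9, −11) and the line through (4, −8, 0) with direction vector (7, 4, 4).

Direction vector d = (7, 4, 4).
AP = (−15, 17, −11); AP·d = -81, |AP|² = 635, |d|² = 81.
distance² = |AP|² − (AP·d)²/|d|² = 635 − 6561/81 = 554, so the distance is √554.

√554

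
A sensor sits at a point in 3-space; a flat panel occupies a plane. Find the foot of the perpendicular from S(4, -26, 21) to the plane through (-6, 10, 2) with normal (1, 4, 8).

n = (1, 4, 8), |n|² = 81, and n·S − 50 = 18.
t = 18/81 = 2/9, so the foot is S − t·n = (4, -26, 21) − (2/9)·(1, 4, 8) = (34/9, -242/9, 173/9).

(34/9, -242/9, 173/9)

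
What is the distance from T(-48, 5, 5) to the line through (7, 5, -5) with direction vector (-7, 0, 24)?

50

Direction vector d = (-7, 0, 24).
AP = (-55, 0, 10), and AP × d = (0, 1250, 0).
|AP × d|² = 1562500 and |d|² = 625, so the distance is √(1562500/625) = √2500 = 50.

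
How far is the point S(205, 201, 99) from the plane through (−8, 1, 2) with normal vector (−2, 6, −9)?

9

The plane has equation n·(r − (−8, 1, 2)) = 0, i.e. n·r = 4.
n = (−2, 6, −9); n·P − 4 = -99; |n| = 11; distance = 99/11 = 9.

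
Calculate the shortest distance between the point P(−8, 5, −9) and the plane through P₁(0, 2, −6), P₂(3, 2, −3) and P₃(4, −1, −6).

P₁P₂ = (3, 0, 3) and P₁P₃ = (4, −3, 0), so a normal is n = P₁P₂ × P₁P₃ = (9, 12, −9).
d = |9·(-8) + 12·5 + (-9)·(-9) − 78| / √(81 + 144 + 81) = |-9| / (3√34) = 3√34/34.

3√34/34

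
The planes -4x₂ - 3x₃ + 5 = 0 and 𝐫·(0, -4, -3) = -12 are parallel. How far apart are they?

With common normal n = (0, -4, -3) (|n| = 5), the distance is |(-5) − (-12)|/|n| = 7/5.

7/5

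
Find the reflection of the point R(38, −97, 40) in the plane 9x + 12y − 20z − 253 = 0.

(92, -25, -80)

With n = (9, 12, −20), the signed offset is (n·R − 253)/|n|² = -1875/625 = -3.
R' = R − 2t·n = (38, −97, 40) − (-6)·(9, 12, −20) = (92, −25, −80).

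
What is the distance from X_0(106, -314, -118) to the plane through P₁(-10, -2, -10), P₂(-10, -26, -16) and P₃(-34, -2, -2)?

8

P₁P₂ = (0, -24, -6) and P₁P₃ = (-24, 0, 8), so a normal is n = P₁P₂ × P₁P₃ = (-192, 144, -576).
n = (-192, 144, -576); n·P − 7392 = -4992; |n| = 624; distance = 4992/624 = 8.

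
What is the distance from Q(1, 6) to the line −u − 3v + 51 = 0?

16√10/5

d = |(-1)·1 + (-3)·6 − (-51)| / √(1 + 9) = |32|/√10 = 16√10/5.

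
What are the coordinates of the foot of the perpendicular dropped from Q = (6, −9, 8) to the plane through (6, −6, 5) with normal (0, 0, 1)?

The perpendicular from Q has direction n = (0, 0, 1): r = (6, −9, 8) + λ(0, 0, 1).
Substitute into the plane: n·(Q + λn) = 5 gives 8 + 1λ = 5, so λ = -3.
Foot = (6, −9, 8) + (-3)·(0, 0, 1) = (6, −9, 5).

(6, -9, 5)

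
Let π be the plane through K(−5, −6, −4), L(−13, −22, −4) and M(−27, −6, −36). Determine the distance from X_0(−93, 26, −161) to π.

KL = (−8, −16, 0) and KM = (−22, 0, −32), so a normal is n = KL × KM = (512, −256, −352).
Then n·(−93, 26, −161) − 384 = 2016.
|n| = √(262144 + 65536 + 123904) = 672, so the distance is |2016|/672 = 3.

3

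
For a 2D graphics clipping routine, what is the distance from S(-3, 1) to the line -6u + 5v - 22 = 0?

The normal to the line is n = (-6, 5) with |n| = √61.
|n·S − 22| = |23 − 22| = 1, so the distance is 1/√61.

√61/61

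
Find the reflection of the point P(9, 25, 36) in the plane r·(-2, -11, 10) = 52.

With n = (-2, -11, 10), the signed offset is (n·P − 52)/|n|² = 15/225 = 1/15.
P' = P − 2t·n = (9, 25, 36) − (2/15)·(-2, -11, 10) = (139/15, 397/15, 104/3).

(139/15, 397/15, 104/3)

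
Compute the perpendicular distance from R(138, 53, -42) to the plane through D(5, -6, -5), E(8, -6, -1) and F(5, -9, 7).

5

DE = (3, 0, 4) and DF = (0, -3, 12), so a normal is n = DE × DF = (12, -36, -9).
Then n·(138, 53, -42) - 321 = -195.
|n| = √(144 + 1296 + 81) = 39, so the distance is |-195|/39 = 5.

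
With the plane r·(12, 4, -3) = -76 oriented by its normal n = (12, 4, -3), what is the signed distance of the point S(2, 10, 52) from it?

n·S − (-76) = -16.
|n| = 13, so the signed distance is -16/13.

-16/13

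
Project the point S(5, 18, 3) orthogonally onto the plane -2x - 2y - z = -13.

(-3, 10, -1)

n = (-2, -2, -1), |n|² = 9, and n·S − (-13) = -36.
t = -36/9 = -4, so the foot is S − t·n = (5, 18, 3) − (-4)·(-2, -2, -1) = (-3, 10, -1).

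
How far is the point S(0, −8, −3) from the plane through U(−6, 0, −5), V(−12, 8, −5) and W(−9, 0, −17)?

UV = (−6, 8, 0) and UW = (−3, 0, −12), so a normal is n = UV × UW = (−96, −72, 24).
n = (−96, −72, 24); n·P − 456 = 48; |n| = 24√26; distance = 48/(24√26) = 2/√26.

2/√26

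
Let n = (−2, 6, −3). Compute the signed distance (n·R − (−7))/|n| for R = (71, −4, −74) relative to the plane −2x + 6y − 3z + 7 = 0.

9

n·R − (-7) = 63.
|n| = 7, so the signed distance is 63/7 = 9.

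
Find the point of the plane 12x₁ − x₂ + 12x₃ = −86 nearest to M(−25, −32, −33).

(-1, -34, -9)

n = (12, −1, 12), |n|² = 289, and n·M − (-86) = -578.
t = -578/289 = -2, so the foot is M − t·n = (−25, −32, −33) − (-2)·(12, −1, 12) = (−1, −34, −9).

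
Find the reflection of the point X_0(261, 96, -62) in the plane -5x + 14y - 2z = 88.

With n = (-5, 14, -2), the signed offset is (n·X_0 − 88)/|n|² = 75/225 = 1/3.
X_0' = X_0 − 2t·n = (261, 96, -62) − (2/3)·(-5, 14, -2) = (793/3, 260/3, -182/3).

(793/3, 260/3, -182/3)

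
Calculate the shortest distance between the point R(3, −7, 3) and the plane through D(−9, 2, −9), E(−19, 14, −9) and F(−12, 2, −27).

15√62/62

DE = (−10, 12, 0) and DF = (−3, 0, −18), so a normal is n = DE × DF = (−216, −180, 36).
d = |(-216)·3 + (-180)·(-7) + 36·3 − 1260| / √(46656 + 32400 + 1296) = |-540| / (36√62) = 15√62/62.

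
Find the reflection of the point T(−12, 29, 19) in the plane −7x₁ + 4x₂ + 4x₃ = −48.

n = (−7, 4, 4), |n|² = 81, n·T − (-48) = 324, so t = 324/81 = 4.
Foot F = T − 4·n = (16, 13, 3); the reflection is 2F − T = (44, −3, −13).

(44, -3, -13)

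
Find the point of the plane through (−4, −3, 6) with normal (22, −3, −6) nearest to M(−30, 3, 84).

(14, -3, 72)

n = (22, −3, −6), |n|² = 529, and n·M − (-115) = -1058.
t = -1058/529 = -2, so the foot is M − t·n = (−30, 3, 84) − (-2)·(22, −3, −6) = (14, −3, 72).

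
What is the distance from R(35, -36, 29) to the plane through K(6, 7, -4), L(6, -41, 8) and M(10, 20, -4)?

1

KL = (0, -48, 12) and KM = (4, 13, 0), so a normal is n = KL × KM = (-156, 48, 192).
Then n·(35, -36, 29) - (-1368) = -252.
|n| = √(24336 + 2304 + 36864) = 252, so the distance is |-252|/252 = 1.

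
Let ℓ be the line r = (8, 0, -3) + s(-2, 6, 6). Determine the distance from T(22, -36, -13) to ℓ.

Direction vector d = (-2, 6, 6).
AP = (14, -36, -10); AP·d = -304, |AP|² = 1592, |d|² = 76.
distance² = |AP|² − (AP·d)²/|d|² = 1592 − 92416/76 = 376, so the distance is 2√94.

2√94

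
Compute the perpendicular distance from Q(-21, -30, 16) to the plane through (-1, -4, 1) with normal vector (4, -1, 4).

6/√33

The plane has equation n·(r − (-1, -4, 1)) = 0, i.e. n·r = 4.
Then n·(-21, -30, 16) - 4 = 6.
|n| = √(16 + 1 + 16) = √33, so the distance is |6|/√33 = 6/√33.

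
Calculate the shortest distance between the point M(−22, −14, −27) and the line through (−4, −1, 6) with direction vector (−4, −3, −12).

Direction vector d = (−4, −3, −12).
AP = (−18, −13, −33), and AP × d = (57, −84, 2).
|AP × d|² = 10309 and |d|² = 169, so the distance is √(10309/169) = √61.

√61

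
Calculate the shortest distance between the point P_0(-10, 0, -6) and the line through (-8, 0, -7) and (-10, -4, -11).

√5

A direction vector is d = (-2, -4, -4).
AP = (-2, 0, 1); AP·d = 0, |AP|² = 5, |d|² = 36.
distance² = |AP|² − (AP·d)²/|d|² = 5 − 0/36 = 5, so the distance is √5.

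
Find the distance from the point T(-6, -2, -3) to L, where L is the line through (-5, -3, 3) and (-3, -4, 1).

A direction vector is d = (2, -1, -2).
AP = (-1, 1, -6); AP·d = 9, |AP|² = 38, |d|² = 9.
distance² = |AP|² − (AP·d)²/|d|² = 38 − 81/9 = 29, so the distance is √29.

√29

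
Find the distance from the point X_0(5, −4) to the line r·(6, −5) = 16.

d = |6·5 + (-5)·(-4) − 16| / √(36 + 25) = |34|/√61 = 34√61/61.

34√61/61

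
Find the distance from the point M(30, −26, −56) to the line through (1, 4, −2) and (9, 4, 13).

A direction vector is d = (8, 0, 15).
AP = (29, −30, −54), and AP × d = (−450, −867, 240).
|AP × d|² = 1011789 and |d|² = 289, so the distance is √(1011789/289) = √3501 = 3√389.

3√389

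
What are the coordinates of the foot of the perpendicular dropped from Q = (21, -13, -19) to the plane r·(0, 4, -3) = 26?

(21, -241/25, -538/25)

The perpendicular from Q has direction n = (0, 4, -3): r = (21, -13, -19) + t(0, 4, -3).
Substitute into the plane: n·(Q + tn) = 26 gives 5 + 25t = 26, so t = 21/25.
Foot = (21, -13, -19) + (21/25)·(0, 4, -3) = (21, -241/25, -538/25).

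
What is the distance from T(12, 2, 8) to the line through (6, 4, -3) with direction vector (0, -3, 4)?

Direction vector d = (0, -3, 4).
AP = (6, -2, 11), and AP × d = (25, -24, -18).
|AP × d|² = 1525 and |d|² = 25, so the distance is √(1525/25) = √61.

√61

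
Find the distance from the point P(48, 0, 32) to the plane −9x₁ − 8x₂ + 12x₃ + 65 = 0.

1

Normal vector n = (−9, −8, 12), and n·(48, 0, 32) − (−65) = 17.
|n| = √(81 + 64 + 144) = 17, so the distance is |17|/17 = 1.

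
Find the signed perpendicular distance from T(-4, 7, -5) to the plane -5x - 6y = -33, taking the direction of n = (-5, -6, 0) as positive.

11√61/61

n·T − (-33) = 11.
|n| = √61, so the signed distance is 11√61/61.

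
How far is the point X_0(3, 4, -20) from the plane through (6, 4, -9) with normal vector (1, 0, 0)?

The plane has equation n·(r − (6, 4, -9)) = 0, i.e. n·r = 6.
n = (1, 0, 0); n·P − 6 = -3; |n| = 1; distance = 3/1 = 3.

3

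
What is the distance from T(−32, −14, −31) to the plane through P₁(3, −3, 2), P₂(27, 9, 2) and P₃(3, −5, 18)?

P₁P₂ = (24, 12, 0) and P₁P₃ = (0, −2, 16), so a normal is n = P₁P₂ × P₁P₃ = (192, −384, −48).
n = (192, −384, −48); n·P − 1632 = -912; |n| = 432; distance = 912/432 = 19/9.

19/9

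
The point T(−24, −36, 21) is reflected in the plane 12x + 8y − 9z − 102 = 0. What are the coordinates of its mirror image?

(48, 12, -33)

n = (12, 8, −9), |n|² = 289, n·T − 102 = -867, so t = -867/289 = -3.
Foot F = T − (-3)·n = (12, −12, −6); the reflection is 2F − T = (48, 12, −33).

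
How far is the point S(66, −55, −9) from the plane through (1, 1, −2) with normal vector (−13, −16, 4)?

23/21

The plane has equation n·(r − (1, 1, −2)) = 0, i.e. n·r = -37.
Then n·(66, −55, −9) − (−37) = 23.
|n| = √(169 + 256 + 16) = 21, so the distance is |23|/21 = 23/21.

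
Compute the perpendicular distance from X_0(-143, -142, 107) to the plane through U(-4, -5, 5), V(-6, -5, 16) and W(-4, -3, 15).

3

UV = (-2, 0, 11) and UW = (0, 2, 10), so a normal is n = UV × UW = (-22, 20, -4).
Then n·(-143, -142, 107) - (-32) = -90.
|n| = √(484 + 400 + 16) = 30, so the distance is |-90|/30 = 3.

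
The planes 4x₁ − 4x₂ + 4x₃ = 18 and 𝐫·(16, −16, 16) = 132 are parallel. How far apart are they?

5√3/4

Divide the second equation by 4 to match normals: 4x₁ − 4x₂ + 4x₃ = 33.
Both planes have normal n = (4, −4, 4), |n| = 4√3. Any point on the first plane is at distance |33 − 18|/|n| = 15/(4√3) = 5√3/4 from the second.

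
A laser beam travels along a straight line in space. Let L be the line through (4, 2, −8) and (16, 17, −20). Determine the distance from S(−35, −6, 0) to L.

√737

A direction vector is d = (12, 15, −12).
AP = (−39, −8, 8); AP·d = -684, |AP|² = 1649, |d|² = 513.
distance² = |AP|² − (AP·d)²/|d|² = 1649 − 467856/513 = 737, so the distance is √737.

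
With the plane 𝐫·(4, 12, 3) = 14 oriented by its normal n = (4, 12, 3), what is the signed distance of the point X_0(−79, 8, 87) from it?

n·X_0 − 14 = 27.
|n| = 13, so the signed distance is 27/13.

27/13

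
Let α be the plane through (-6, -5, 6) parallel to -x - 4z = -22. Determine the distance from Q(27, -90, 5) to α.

Parallel planes share the normal n = (-1, 0, -4); since (-6, -5, 6) lies on the plane, its equation is -x - 4z = -18.
n = (-1, 0, -4); n·P − (-18) = -29; |n| = √17; distance = 29/√17.

29√17/17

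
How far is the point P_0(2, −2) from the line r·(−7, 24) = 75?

137/25

The normal to the line is n = (−7, 24) with |n| = 25.
|n·P_0 − 75| = |-62 − 75| = 137, so the distance is 137/25.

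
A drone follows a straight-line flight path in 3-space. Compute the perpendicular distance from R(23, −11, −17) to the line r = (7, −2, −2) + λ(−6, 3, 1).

2√37

Direction vector d = (−6, 3, 1).
AP = (16, −9, −15), and AP × d = (36, 74, −6).
|AP × d|² = 6808 and |d|² = 46, so the distance is √(6808/46) = √148 = 2√37.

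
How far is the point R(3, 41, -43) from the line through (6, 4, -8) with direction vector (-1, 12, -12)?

Direction vector d = (-1, 12, -12).
AP = (-3, 37, -35), and AP × d = (-24, -1, 1).
|AP × d|² = 578 and |d|² = 289, so the distance is √(578/289) = √2.

√2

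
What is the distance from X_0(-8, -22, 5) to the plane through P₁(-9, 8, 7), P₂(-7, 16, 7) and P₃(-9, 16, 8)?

P₁P₂ = (2, 8, 0) and P₁P₃ = (0, 8, 1), so a normal is n = P₁P₂ × P₁P₃ = (8, -2, 16).
d = |8·(-8) + (-2)·(-22) + 16·5 − 24| / √(64 + 4 + 256) = |36| / 18 = 2.

2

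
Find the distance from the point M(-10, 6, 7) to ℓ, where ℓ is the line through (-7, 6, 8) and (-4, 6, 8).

1

A direction vector is d = (3, 0, 0).
AP = (-3, 0, -1); AP·d = -9, |AP|² = 10, |d|² = 9.
distance² = |AP|² − (AP·d)²/|d|² = 10 − 81/9 = 1, so the distance is 1.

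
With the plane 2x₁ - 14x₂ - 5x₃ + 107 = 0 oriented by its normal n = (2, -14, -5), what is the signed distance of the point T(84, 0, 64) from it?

-3

n·T − (-107) = -45.
|n| = 15, so the signed distance is -45/15 = -3.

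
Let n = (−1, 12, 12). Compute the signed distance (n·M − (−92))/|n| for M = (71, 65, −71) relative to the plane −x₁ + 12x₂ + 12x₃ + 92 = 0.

n·M − (-92) = -51.
|n| = 17, so the signed distance is -51/17 = -3.

-3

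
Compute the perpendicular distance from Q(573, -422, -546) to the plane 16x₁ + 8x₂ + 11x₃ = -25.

n = (16, 8, 11); n·P − (-25) = -189; |n| = 21; distance = 189/21 = 9.

9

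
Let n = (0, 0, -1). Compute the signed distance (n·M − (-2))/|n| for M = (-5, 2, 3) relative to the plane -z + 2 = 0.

-1

n·M − (-2) = -1.
|n| = 1, so the signed distance is -1/1 = -1.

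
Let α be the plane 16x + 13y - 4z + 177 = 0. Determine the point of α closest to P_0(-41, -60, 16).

n = (16, 13, -4), |n|² = 441, and n·P_0 − (-177) = -1323.
t = -1323/441 = -3, so the foot is P_0 − t·n = (-41, -60, 16) − (-3)·(16, 13, -4) = (7, -21, 4).

(7, -21, 4)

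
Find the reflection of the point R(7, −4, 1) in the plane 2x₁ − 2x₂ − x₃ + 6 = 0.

n = (2, −2, −1), |n|² = 9, n·R − (-6) = 27, so t = 27/9 = 3.
Foot F = R − 3·n = (1, 2, 4); the reflection is 2F − R = (−5, 8, 7).

(-5, 8, 7)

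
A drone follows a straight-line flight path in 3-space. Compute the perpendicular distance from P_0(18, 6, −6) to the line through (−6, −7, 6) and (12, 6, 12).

A direction vector is d = (18, 13, 6).
AP = (24, 13, −12), and AP × d = (234, −360, 78).
|AP × d|² = 190440 and |d|² = 529, so the distance is √(190440/529) = √360 = 6√10.

6√10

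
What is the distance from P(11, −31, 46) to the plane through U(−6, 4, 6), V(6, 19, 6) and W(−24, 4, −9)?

UV = (12, 15, 0) and UW = (−18, 0, −15), so a normal is n = UV × UW = (−225, 180, 270).
d = |(-225)·11 + 180·(-31) + 270·46 − 3690| / √(50625 + 32400 + 72900) = |675| / (45√77) = 15/√77.

15/√77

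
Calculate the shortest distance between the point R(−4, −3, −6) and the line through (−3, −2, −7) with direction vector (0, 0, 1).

Direction vector d = (0, 0, 1).
AP = (−1, −1, 1); AP·d = 1, |AP|² = 3, |d|² = 1.
distance² = |AP|² − (AP·d)²/|d|² = 3 − 1/1 = 2, so the distance is √2.

√2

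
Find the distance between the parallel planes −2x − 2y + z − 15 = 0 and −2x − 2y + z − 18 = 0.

1

With common normal n = (−2, −2, 1) (|n| = 3), the distance is |15 − 18|/|n| = 3/3 = 1.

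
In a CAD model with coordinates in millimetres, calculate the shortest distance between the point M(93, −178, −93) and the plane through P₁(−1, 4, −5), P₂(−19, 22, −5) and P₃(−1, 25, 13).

8

P₁P₂ = (−18, 18, 0) and P₁P₃ = (0, 21, 18), so a normal is n = P₁P₂ × P₁P₃ = (324, 324, −378).
d = |324·93 + 324·(-178) + (-378)·(-93) − 2862| / √(104976 + 104976 + 142884) = |4752| / 594 = 8.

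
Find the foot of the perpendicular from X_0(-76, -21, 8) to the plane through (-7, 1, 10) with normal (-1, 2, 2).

The perpendicular from X_0 has direction n = (-1, 2, 2): r = (-76, -21, 8) + λ(-1, 2, 2).
Substitute into the plane: n·(X_0 + λn) = 29 gives 50 + 9λ = 29, so λ = -7/3.
Foot = (-76, -21, 8) + (-7/3)·(-1, 2, 2) = (-221/3, -77/3, 10/3).

(-221/3, -77/3, 10/3)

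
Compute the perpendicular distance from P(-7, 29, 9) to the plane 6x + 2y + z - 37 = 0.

12√41/41

n = (6, 2, 1); n·P − 37 = -12; |n| = √41; distance = 12/√41.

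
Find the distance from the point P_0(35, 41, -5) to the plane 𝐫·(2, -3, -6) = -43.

20/7

Normal vector n = (2, -3, -6), and n·(35, 41, -5) - (-43) = 20.
|n| = √(4 + 9 + 36) = 7, so the distance is |20|/7 = 20/7.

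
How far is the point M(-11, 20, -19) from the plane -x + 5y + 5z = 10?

2√51/17

Normal vector n = (-1, 5, 5), and n·(-11, 20, -19) - 10 = 6.
|n| = √(1 + 25 + 25) = √51, so the distance is |6|/√51 = 2√51/17.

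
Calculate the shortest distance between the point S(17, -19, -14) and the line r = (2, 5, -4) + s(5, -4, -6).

4√13

Direction vector d = (5, -4, -6).
AP = (15, -24, -10); AP·d = 231, |AP|² = 901, |d|² = 77.
distance² = |AP|² − (AP·d)²/|d|² = 901 − 53361/77 = 208, so the distance is 4√13.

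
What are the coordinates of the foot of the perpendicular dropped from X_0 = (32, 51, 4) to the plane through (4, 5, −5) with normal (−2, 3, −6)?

n = (−2, 3, −6), |n|² = 49, and n·X_0 − 37 = 28.
t = 28/49 = 4/7, so the foot is X_0 − t·n = (32, 51, 4) − (4/7)·(−2, 3, −6) = (232/7, 345/7, 52/7).

(232/7, 345/7, 52/7)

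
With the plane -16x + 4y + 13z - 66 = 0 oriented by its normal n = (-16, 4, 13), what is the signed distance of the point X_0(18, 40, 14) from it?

-4/7

n·X_0 − 66 = -12.
|n| = 21, so the signed distance is -12/21 = -4/7.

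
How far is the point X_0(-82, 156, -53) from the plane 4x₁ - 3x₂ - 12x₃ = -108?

4

Normal vector n = (4, -3, -12), and n·(-82, 156, -53) - (-108) = -52.
|n| = √(16 + 9 + 144) = 13, so the distance is |-52|/13 = 4.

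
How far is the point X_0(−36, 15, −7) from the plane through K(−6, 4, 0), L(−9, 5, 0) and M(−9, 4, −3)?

10/√11

KL = (−3, 1, 0) and KM = (−3, 0, −3), so a normal is n = KL × KM = (−3, −9, 3).
Then n·(−36, 15, −7) − (−18) = −30.
|n| = √(9 + 81 + 9) = 3√11, so the distance is |-30|/(3√11) = 10/√11.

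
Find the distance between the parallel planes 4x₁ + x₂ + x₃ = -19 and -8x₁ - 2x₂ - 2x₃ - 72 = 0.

17/(3√2)

Divide the second equation by -2 to match normals: 4x₁ + x₂ + x₃ = -36.
With common normal n = (4, 1, 1) (|n| = 3√2), the distance is |(-19) − (-36)|/|n| = 17/(3√2) = 17√2/6.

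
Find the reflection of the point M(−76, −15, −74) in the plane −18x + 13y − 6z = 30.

(32, -93, -38)

With n = (−18, 13, −6), the signed offset is (n·M − 30)/|n|² = 1587/529 = 3.
M' = M − 2t·n = (−76, −15, −74) − 6·(−18, 13, −6) = (32, −93, −38).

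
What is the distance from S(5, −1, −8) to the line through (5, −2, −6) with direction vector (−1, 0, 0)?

Direction vector d = (−1, 0, 0).
AP = (0, 1, −2), and AP × d = (0, 2, 1).
|AP × d|² = 5 and |d|² = 1, so the distance is √5.

√5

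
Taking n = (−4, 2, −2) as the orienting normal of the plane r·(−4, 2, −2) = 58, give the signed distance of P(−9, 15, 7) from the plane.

-√6/2

n·P − 58 = -6.
|n| = 2√6, so the signed distance is -√6/2.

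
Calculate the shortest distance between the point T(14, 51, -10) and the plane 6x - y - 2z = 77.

n = (6, -1, -2); n·P − 77 = -24; |n| = √41; distance = 24/√41.

24/√41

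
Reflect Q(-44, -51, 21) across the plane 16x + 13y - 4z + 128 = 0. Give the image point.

(52, 27, -3)

n = (16, 13, -4), |n|² = 441, n·Q − (-128) = -1323, so t = -1323/441 = -3.
Foot F = Q − (-3)·n = (4, -12, 9); the reflection is 2F − Q = (52, 27, -3).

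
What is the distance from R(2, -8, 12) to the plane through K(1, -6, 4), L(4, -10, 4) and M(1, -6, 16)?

KL = (3, -4, 0) and KM = (0, 0, 12), so a normal is n = KL × KM = (-48, -36, 0).
d = |(-48)·2 + (-36)·(-8) − 168| / √(2304 + 1296 + 0) = |24| / 60 = 2/5.

2/5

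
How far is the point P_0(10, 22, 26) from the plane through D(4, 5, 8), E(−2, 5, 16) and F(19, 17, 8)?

DE = (−6, 0, 8) and DF = (15, 12, 0), so a normal is n = DE × DF = (−96, 120, −72).
Then n·(10, 22, 26) − (−360) = 168.
|n| = √(9216 + 14400 + 5184) = 120√2, so the distance is |168|/(120√2) = 7/(5√2).

7/(5√2)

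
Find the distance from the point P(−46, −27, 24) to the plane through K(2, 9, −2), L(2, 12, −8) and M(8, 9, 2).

KL = (0, 3, −6) and KM = (6, 0, 4), so a normal is n = KL × KM = (12, −36, −18).
n = (12, −36, −18); n·P − (-264) = 252; |n| = 42; distance = 252/42 = 6.

6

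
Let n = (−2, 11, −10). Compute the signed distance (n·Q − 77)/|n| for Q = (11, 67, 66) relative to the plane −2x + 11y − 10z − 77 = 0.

n·Q − 77 = -22.
|n| = 15, so the signed distance is -22/15.

-22/15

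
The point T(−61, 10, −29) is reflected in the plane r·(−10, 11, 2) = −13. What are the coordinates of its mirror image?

With n = (−10, 11, 2), the signed offset is (n·T − (-13))/|n|² = 675/225 = 3.
T' = T − 2t·n = (−61, 10, −29) − 6·(−10, 11, 2) = (−1, −56, −41).

(-1, -56, -41)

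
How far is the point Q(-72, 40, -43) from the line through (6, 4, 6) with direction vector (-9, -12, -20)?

3√809

Direction vector d = (-9, -12, -20).
AP = (-78, 36, -49), and AP × d = (-1308, -1119, 1260).
|AP × d|² = 4550625 and |d|² = 625, so the distance is √(4550625/625) = √7281 = 3√809.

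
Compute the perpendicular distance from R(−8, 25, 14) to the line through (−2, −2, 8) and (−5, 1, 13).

3√46

A direction vector is d = (−3, 3, 5).
AP = (−6, 27, 6), and AP × d = (117, 12, 63).
|AP × d|² = 17802 and |d|² = 43, so the distance is √(17802/43) = √414 = 3√46.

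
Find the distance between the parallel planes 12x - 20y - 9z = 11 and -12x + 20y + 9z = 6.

Divide the second equation by -1 to match normals: 12x - 20y - 9z = -6.
Both planes have normal n = (12, -20, -9), |n| = 25. Any point on the first plane is at distance |(-6) − 11|/|n| = 17/25 from the second.

17/25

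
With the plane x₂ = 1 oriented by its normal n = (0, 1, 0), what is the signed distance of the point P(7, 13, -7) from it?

12

n·P − 1 = 12.
|n| = 1, so the signed distance is 12/1 = 12.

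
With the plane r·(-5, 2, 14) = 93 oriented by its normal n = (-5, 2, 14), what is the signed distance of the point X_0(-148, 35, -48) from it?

n·X_0 − 93 = 45.
|n| = 15, so the signed distance is 45/15 = 3.

3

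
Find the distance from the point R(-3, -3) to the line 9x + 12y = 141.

68/5

The normal to the line is n = (9, 12) with |n| = 15.
|n·R − 141| = |-63 − 141| = 204, so the distance is 204/15 = 68/5.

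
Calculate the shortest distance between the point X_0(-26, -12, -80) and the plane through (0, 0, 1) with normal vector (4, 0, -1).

23/√17

The plane has equation n·(r − (0, 0, 1)) = 0, i.e. n·r = -1.
d = |4·(-26) + (-1)·(-80) − (-1)| / √(16 + 0 + 1) = |-23| / √17 = 23/√17.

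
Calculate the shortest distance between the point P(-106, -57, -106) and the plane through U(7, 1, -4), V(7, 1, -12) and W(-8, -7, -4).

2

UV = (0, 0, -8) and UW = (-15, -8, 0), so a normal is n = UV × UW = (-64, 120, 0).
Then n·(-106, -57, -106) - (-328) = 272.
|n| = √(4096 + 14400 + 0) = 136, so the distance is |272|/136 = 2.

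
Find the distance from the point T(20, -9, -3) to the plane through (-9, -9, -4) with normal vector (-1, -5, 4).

The plane has equation n·(r − (-9, -9, -4)) = 0, i.e. n·r = 38.
d = |(-1)·20 + (-5)·(-9) + 4·(-3) − 38| / √(1 + 25 + 16) = |-25| / √42 = 25√42/42.

25/√42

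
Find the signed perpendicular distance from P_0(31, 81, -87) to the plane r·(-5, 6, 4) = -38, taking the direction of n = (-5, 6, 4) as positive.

3√77/11

n·P_0 − (-38) = 21.
|n| = √77, so the signed distance is 3√77/11.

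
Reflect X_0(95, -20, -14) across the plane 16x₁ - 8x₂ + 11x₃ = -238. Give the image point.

(-33, 44, -102)

n = (16, -8, 11), |n|² = 441, n·X_0 − (-238) = 1764, so t = 1764/441 = 4.
Foot F = X_0 − 4·n = (31, 12, -58); the reflection is 2F − X_0 = (-33, 44, -102).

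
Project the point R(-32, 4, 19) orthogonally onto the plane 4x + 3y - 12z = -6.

n = (4, 3, -12), |n|² = 169, and n·R − (-6) = -338.
t = -338/169 = -2, so the foot is R − t·n = (-32, 4, 19) − (-2)·(4, 3, -12) = (-24, 10, -5).

(-24, 10, -5)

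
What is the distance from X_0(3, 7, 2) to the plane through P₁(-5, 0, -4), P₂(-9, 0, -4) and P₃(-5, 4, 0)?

P₁P₂ = (-4, 0, 0) and P₁P₃ = (0, 4, 4), so a normal is n = P₁P₂ × P₁P₃ = (0, 16, -16).
n = (0, 16, -16); n·P − 64 = 16; |n| = 16√2; distance = 16/(16√2) = 1/√2.

√2/2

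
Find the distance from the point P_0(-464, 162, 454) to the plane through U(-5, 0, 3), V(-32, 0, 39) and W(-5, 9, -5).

UV = (-27, 0, 36) and UW = (0, 9, -8), so a normal is n = UV × UW = (-324, -216, -243).
n = (-324, -216, -243); n·P − 891 = 4131; |n| = 459; distance = 4131/459 = 9.

9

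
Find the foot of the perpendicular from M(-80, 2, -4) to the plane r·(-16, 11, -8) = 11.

(-32, -31, 20)

n = (-16, 11, -8), |n|² = 441, and n·M − 11 = 1323.
t = 1323/441 = 3, so the foot is M − t·n = (-80, 2, -4) − 3·(-16, 11, -8) = (-32, -31, 20).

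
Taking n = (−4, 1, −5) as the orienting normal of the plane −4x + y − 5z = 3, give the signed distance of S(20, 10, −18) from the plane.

17/√42

n·S − 3 = 17.
|n| = √42, so the signed distance is 17/√42.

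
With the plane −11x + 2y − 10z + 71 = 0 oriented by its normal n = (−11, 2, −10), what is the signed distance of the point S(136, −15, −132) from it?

-9

n·S − (-71) = -135.
|n| = 15, so the signed distance is -135/15 = -9.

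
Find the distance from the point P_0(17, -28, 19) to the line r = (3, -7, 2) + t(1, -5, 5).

Direction vector d = (1, -5, 5).
AP = (14, -21, 17), and AP × d = (-20, -53, -49).
|AP × d|² = 5610 and |d|² = 51, so the distance is √(5610/51) = √110.

√110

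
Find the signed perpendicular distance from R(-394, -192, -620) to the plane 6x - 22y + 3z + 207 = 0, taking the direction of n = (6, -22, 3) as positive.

9

n·R − (-207) = 207.
|n| = 23, so the signed distance is 207/23 = 9.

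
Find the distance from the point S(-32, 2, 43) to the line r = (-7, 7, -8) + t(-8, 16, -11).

√2810

Direction vector d = (-8, 16, -11).
AP = (-25, -5, 51); AP·d = -441, |AP|² = 3251, |d|² = 441.
distance² = |AP|² − (AP·d)²/|d|² = 3251 − 194481/441 = 2810, so the distance is √2810.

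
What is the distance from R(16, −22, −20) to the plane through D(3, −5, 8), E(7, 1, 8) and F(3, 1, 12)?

√22/2

DE = (4, 6, 0) and DF = (0, 6, 4), so a normal is n = DE × DF = (24, −16, 24).
Then n·(16, −22, −20) − 344 = −88.
|n| = √(576 + 256 + 576) = 8√22, so the distance is |-88|/(8√22) = 11/√22.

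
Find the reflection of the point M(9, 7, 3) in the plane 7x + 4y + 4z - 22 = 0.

n = (7, 4, 4), |n|² = 81, n·M − 22 = 81, so t = 81/81 = 1.
Foot F = M − 1·n = (2, 3, -1); the reflection is 2F − M = (-5, -1, -5).

(-5, -1, -5)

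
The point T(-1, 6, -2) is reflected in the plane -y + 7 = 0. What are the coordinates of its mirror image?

With n = (0, -1, 0), the signed offset is (n·T − (-7))/|n|² = 1/1 = 1.
T' = T − 2t·n = (-1, 6, -2) − 2·(0, -1, 0) = (-1, 8, -2).

(-1, 8, -2)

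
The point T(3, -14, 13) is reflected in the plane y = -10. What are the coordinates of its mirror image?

(3, -6, 13)

With n = (0, 1, 0), the signed offset is (n·T − (-10))/|n|² = -4/1 = -4.
T' = T − 2t·n = (3, -14, 13) − (-8)·(0, 1, 0) = (3, -6, 13).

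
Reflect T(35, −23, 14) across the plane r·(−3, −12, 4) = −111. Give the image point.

(47, 25, -2)

n = (−3, −12, 4), |n|² = 169, n·T − (-111) = 338, so t = 338/169 = 2.
Foot F = T − 2·n = (41, 1, 6); the reflection is 2F − T = (47, 25, −2).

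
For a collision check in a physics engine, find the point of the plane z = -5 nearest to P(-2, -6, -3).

n = (0, 0, 1), |n|² = 1, and n·P − (-5) = 2.
t = 2/1 = 2, so the foot is P − t·n = (-2, -6, -3) − 2·(0, 0, 1) = (-2, -6, -5).

(-2, -6, -5)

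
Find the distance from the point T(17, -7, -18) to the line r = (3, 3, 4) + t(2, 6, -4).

Direction vector d = (2, 6, -4).
AP = (14, -10, -22); AP·d = 56, |AP|² = 780, |d|² = 56.
distance² = |AP|² − (AP·d)²/|d|² = 780 − 3136/56 = 724, so the distance is 2√181.

2√181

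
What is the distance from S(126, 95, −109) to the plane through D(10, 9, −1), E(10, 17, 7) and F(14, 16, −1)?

DE = (0, 8, 8) and DF = (4, 7, 0), so a normal is n = DE × DF = (−56, 32, −32).
Then n·(126, 95, −109) − (−240) = −288.
|n| = √(3136 + 1024 + 1024) = 72, so the distance is |-288|/72 = 4.

4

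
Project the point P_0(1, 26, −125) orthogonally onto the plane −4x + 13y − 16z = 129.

(21, -39, -45)

n = (−4, 13, −16), |n|² = 441, and n·P_0 − 129 = 2205.
t = 2205/441 = 5, so the foot is P_0 − t·n = (1, 26, −125) − 5·(−4, 13, −16) = (21, −39, −45).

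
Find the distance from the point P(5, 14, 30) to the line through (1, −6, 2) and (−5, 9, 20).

A direction vector is d = (−6, 15, 18).
AP = (4, 20, 28), and AP × d = (−60, −240, 180).
|AP × d|² = 93600 and |d|² = 585, so the distance is √(93600/585) = √160 = 4√10.

4√10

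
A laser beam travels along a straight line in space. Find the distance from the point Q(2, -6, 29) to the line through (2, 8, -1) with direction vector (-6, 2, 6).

6√22

Direction vector d = (-6, 2, 6).
AP = (0, -14, 30); AP·d = 152, |AP|² = 1096, |d|² = 76.
distance² = |AP|² − (AP·d)²/|d|² = 1096 − 23104/76 = 792, so the distance is 6√22.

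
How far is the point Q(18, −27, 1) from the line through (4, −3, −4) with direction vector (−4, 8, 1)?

2√17

Direction vector d = (−4, 8, 1).
AP = (14, −24, 5), and AP × d = (−64, −34, 16).
|AP × d|² = 5508 and |d|² = 81, so the distance is √(5508/81) = √68 = 2√17.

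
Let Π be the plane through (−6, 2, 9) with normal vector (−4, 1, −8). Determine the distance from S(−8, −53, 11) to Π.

7

The plane has equation n·(r − (−6, 2, 9)) = 0, i.e. n·r = -46.
Then n·(−8, −53, 11) − (−46) = −63.
|n| = √(16 + 1 + 64) = 9, so the distance is |-63|/9 = 7.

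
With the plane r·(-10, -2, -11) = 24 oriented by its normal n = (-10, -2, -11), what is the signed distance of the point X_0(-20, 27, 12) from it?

n·X_0 − 24 = -10.
|n| = 15, so the signed distance is -10/15 = -2/3.

-2/3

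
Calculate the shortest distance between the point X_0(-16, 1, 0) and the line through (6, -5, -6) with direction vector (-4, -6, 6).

6√13

Direction vector d = (-4, -6, 6).
AP = (-22, 6, 6); AP·d = 88, |AP|² = 556, |d|² = 88.
distance² = |AP|² − (AP·d)²/|d|² = 556 − 7744/88 = 468, so the distance is 6√13.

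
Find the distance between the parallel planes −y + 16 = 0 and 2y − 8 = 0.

12

Divide the second equation by -2 to match normals: −y = -4.
With common normal n = (0, −1, 0) (|n| = 1), the distance is |(-16) − (-4)|/|n| = 12/1 = 12.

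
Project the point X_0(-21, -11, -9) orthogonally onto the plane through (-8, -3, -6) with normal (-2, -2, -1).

(-11, -1, -4)

The perpendicular from X_0 has direction n = (-2, -2, -1): r = (-21, -11, -9) + λ(-2, -2, -1).
Substitute into the plane: n·(X_0 + λn) = 28 gives 73 + 9λ = 28, so λ = -5.
Foot = (-21, -11, -9) + (-5)·(-2, -2, -1) = (-11, -1, -4).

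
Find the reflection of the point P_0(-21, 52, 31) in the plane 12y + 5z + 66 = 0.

(-21, -68, -19)

n = (0, 12, 5), |n|² = 169, n·P_0 − (-66) = 845, so t = 845/169 = 5.
Foot F = P_0 − 5·n = (-21, -8, 6); the reflection is 2F − P_0 = (-21, -68, -19).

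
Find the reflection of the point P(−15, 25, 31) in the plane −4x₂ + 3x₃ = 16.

(-15, 441/25, 913/25)

n = (0, −4, 3), |n|² = 25, n·P − 16 = -23, so t = -23/25.
Foot F = P − (-23/25)·n = (−15, 533/25, 844/25); the reflection is 2F − P = (−15, 441/25, 913/25).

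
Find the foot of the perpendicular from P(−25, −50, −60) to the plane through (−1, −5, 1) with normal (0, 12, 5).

(-25, 10, -35)

The perpendicular from P has direction n = (0, 12, 5): r = (−25, −50, −60) + μ(0, 12, 5).
Substitute into the plane: n·(P + μn) = -55 gives -900 + 169μ = -55, so μ = 5.
Foot = (−25, −50, −60) + 5·(0, 12, 5) = (−25, 10, −35).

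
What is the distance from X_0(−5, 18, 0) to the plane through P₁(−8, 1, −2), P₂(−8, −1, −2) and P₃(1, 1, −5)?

9/√10

P₁P₂ = (0, −2, 0) and P₁P₃ = (9, 0, −3), so a normal is n = P₁P₂ × P₁P₃ = (6, 0, 18).
Then n·(−5, 18, 0) − (−84) = 54.
|n| = √(36 + 0 + 324) = 6√10, so the distance is |54|/(6√10) = 9/√10.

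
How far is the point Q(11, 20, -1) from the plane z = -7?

d = |1·(-1) − (-7)| / √(0 + 0 + 1) = |6| / 1 = 6.

6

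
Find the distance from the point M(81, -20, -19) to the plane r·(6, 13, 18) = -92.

Normal vector n = (6, 13, 18), and n·(81, -20, -19) - (-92) = -24.
|n| = √(36 + 169 + 324) = 23, so the distance is |-24|/23 = 24/23.

24/23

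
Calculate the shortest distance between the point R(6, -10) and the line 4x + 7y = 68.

114/√65

d = |4·6 + 7·(-10) − 68| / √(16 + 49) = |-114|/√65 = 114/√65.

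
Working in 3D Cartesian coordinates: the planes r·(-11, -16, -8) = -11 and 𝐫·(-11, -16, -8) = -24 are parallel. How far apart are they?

13/21

Both planes have normal n = (-11, -16, -8), |n| = 21. Any point on the first plane is at distance |(-24) − (-11)|/|n| = 13/21 from the second.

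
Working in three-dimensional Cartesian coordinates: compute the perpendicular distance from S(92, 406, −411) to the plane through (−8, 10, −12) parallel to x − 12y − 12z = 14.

8

Parallel planes share the normal n = (1, −12, −12); since (−8, 10, −12) lies on the plane, its equation is x − 12y − 12z = 16.
Then n·(92, 406, −411) − 16 = 136.
|n| = √(1 + 144 + 144) = 17, so the distance is |136|/17 = 8.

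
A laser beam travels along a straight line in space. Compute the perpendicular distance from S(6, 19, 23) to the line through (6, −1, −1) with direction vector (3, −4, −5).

Direction vector d = (3, −4, −5).
AP = (0, 20, 24), and AP × d = (−4, 72, −60).
|AP × d|² = 8800 and |d|² = 50, so the distance is √(8800/50) = √176 = 4√11.

4√11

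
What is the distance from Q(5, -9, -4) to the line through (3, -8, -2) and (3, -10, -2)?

A direction vector is d = (0, -2, 0).
AP = (2, -1, -2), and AP × d = (-4, 0, -4).
|AP × d|² = 32 and |d|² = 4, so the distance is √(32/4) = √8 = 2√2.

2√2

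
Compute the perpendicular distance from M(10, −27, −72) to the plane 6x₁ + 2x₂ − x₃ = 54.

24/√41

Normal vector n = (6, 2, −1), and n·(10, −27, −72) − 54 = 24.
|n| = √(36 + 4 + 1) = √41, so the distance is |24|/√41 = 24/√41.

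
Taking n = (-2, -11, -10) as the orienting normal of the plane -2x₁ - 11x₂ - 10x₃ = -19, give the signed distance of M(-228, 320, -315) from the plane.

7

n·M − (-19) = 105.
|n| = 15, so the signed distance is 105/15 = 7.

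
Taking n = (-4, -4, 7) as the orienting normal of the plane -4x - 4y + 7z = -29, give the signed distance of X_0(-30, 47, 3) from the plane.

n·X_0 − (-29) = -18.
|n| = 9, so the signed distance is -18/9 = -2.

-2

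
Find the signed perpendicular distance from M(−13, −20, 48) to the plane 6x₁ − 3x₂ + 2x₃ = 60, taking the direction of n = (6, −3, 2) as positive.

n·M − 60 = 18.
|n| = 7, so the signed distance is 18/7.

18/7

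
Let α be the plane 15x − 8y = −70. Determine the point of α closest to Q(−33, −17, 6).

(-18, -25, 6)

n = (15, −8, 0), |n|² = 289, and n·Q − (-70) = -289.
t = -289/289 = -1, so the foot is Q − t·n = (−33, −17, 6) − (-1)·(15, −8, 0) = (−18, −25, 6).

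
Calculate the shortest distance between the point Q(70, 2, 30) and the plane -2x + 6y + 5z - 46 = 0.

24√65/65

d = |(-2)·70 + 6·2 + 5·30 − 46| / √(4 + 36 + 25) = |-24| / √65 = 24/√65.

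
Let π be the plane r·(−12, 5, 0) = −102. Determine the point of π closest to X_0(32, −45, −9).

(-4, -30, -9)

The perpendicular from X_0 has direction n = (−12, 5, 0): r = (32, −45, −9) + λ(−12, 5, 0).
Substitute into the plane: n·(X_0 + λn) = -102 gives -609 + 169λ = -102, so λ = 3.
Foot = (32, −45, −9) + 3·(−12, 5, 0) = (−4, −30, −9).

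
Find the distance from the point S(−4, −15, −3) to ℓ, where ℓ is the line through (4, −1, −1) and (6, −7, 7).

A direction vector is d = (2, −6, 8).
AP = (−8, −14, −2); AP·d = 52, |AP|² = 264, |d|² = 104.
distance² = |AP|² − (AP·d)²/|d|² = 264 − 2704/104 = 238, so the distance is √238.

√238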